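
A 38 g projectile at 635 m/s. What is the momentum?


p = m*v = 0.038*635 = 24.13 kg·m/s

24.13 kg·m/s


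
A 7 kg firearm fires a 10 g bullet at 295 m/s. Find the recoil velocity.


v_recoil = m_p * v_p / m_gun = 0.01 * 295 / 7 = 0.4214 m/s

0.4214 m/s


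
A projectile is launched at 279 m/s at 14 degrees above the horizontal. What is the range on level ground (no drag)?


R = v0^2 * sin(2*theta) / g = 279^2 * sin(2*14°) / 9.81 = 3725 m

3725 m


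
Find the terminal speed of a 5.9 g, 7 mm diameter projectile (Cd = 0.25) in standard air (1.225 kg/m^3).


A = pi*(d/2)^2 = pi*(7/2000)^2 = 3.84845e-05 m^2
vt = sqrt(2mg/(Cd*rho*A)) = sqrt(2*0.0059*9.81/(0.25 * 1.225 * 3.84845e-05)) = 99.1 m/s

99.1 m/s


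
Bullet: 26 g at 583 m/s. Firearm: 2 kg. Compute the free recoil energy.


v_r = m_p*v_p/m_gun = 0.026*583/2 = 7.579 m/s, E_r = 0.5*m_gun*v_r^2 = 0.5*2*7.579^2 = 57.44 J

57.44 J


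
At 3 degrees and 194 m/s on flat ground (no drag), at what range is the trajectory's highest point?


R = v0^2*sin(2*theta)/g = 194^2*sin(2*3°)/9.81 = 401.023 m
apex_dist = R/2 = 401.023/2 = 200.5 m

200.5 m


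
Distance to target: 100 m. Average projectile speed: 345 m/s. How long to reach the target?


t = d/v = 100/345 = 0.2899 s

0.2899 s


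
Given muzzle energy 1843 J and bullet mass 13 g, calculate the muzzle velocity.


v = sqrt(2*E/m) = sqrt(2*1843/0.013) = 532.5 m/s

532.5 m/s


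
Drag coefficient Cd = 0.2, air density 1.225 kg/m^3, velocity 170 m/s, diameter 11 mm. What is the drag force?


A = pi*(d/2)^2 = pi*(11/2000)^2 = 9.50332e-05 m^2
Fd = 0.5*Cd*rho*A*v^2 = 0.5*0.2*1.225*9.50332e-05*170^2 = 0.3364 N

0.3364 N


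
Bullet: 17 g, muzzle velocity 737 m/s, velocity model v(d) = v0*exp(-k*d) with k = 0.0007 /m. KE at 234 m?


v = v0*exp(-k*d) = 737*exp(-0.0007*234) = 625.648 m/s
E = 0.5*m*v^2 = 0.5*0.017*625.648^2 = 3327 J

3327 J


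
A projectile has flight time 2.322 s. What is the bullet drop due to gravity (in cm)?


drop = 0.5*g*t^2 = 0.5*9.81*2.322^2 = 26.4462 m ≈ 2645 cm

2645 cm


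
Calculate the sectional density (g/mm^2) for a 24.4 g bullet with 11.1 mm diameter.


SD = m/d^2 = 24.4/11.1^2 = 0.198 g/mm^2

0.198 g/mm^2


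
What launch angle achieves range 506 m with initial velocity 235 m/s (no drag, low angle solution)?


sin(2*theta) = R*g/v0^2 = 506*9.81/235^2 = 0.0898843, theta = arcsin(0.0898843)/2 = 2.578°

2.578 degrees


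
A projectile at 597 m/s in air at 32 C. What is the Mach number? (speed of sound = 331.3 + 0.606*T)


a = 331.3 + 0.606*(32) = 350.692 m/s
M = v/a = 597/350.692 = 1.702

1.702


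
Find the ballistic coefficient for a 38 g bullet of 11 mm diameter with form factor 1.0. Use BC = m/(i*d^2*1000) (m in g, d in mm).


BC = m/(i*d^2*1000) = 38/(1.0 * 11^2 * 1000) = 0.000314

0.000314


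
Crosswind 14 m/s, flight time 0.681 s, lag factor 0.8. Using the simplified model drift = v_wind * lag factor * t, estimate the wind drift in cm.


drift = v_wind * lag * t = 14 * 0.8 * 0.681 = 7.6272 m ≈ 762.7 cm

762.7 cm


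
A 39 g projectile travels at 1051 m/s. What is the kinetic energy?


E = 0.5*m*v^2 = 0.5*0.039*1051^2 = 21540 J

21540 J


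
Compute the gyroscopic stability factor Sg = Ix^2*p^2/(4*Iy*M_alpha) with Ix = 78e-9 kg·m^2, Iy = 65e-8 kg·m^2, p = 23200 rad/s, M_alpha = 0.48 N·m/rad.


Sg = Ix^2 * p^2 / (4 * Iy * M_alpha) = (78e-9)^2 * 23200^2 / (4 * 65e-8 * 0.48) = 2.624

2.624


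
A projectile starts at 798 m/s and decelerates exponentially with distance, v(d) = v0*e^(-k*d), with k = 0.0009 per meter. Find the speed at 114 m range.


v = v0*exp(-k*d) = 798*exp(-0.0009*114) = 720.2 m/s

720.2 m/s


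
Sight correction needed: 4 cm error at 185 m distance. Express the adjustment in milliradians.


1 mrad subtends 1 cm per 10 m of range, so adj = error_cm / (dist_m / 10) = 4 / (185/10) = 0.2162 mrad

0.2162 mrad


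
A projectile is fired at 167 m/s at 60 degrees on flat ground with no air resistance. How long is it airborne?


T = 2*v0*sin(theta)/g = 2*167*sin(60°)/9.81 = 29.49 s

29.49 s


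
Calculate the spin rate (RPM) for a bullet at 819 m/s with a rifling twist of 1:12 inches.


twist_m = 12*0.0254 = 0.3048 m
spin = v/twist = 819/0.3048 = 2687.008 rev/s
RPM = spin*60 = 2687.008*60 ≈ 161220 RPM

161220 RPM


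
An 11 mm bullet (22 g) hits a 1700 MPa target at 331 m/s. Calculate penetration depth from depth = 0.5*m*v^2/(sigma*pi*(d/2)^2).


A = pi*(d/2)^2 = pi*(11/2)^2 = 95.0332 mm^2
E = 0.5*m*v^2 = 0.5*0.022*331^2 = 1205.17 J
depth = E/(sigma*A) = 1205.17 J / (1700 MPa * 95.0332 mm^2) = 1205.17/(1700 * 95.0332) m = 0.00745975 m ≈ 7.46 mm

7.46 mm


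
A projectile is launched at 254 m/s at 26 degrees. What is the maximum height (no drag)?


H = (v0*sin(theta))^2 / (2g) = (254*sin(26°))^2 / (2*9.81) = 631.9 m

631.9 m


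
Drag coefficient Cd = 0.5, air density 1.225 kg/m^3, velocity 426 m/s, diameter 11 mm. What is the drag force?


A = pi*(d/2)^2 = pi*(11/2000)^2 = 9.50332e-05 m^2
Fd = 0.5*Cd*rho*A*v^2 = 0.5*0.5*1.225*9.50332e-05*426^2 = 5.282 N

5.282 N


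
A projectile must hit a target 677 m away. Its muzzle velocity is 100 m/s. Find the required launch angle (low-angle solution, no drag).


sin(2*theta) = R*g/v0^2 = 677*9.81/100^2 = 0.664137, theta = arcsin(0.664137)/2 = 20.81°

20.81 degrees


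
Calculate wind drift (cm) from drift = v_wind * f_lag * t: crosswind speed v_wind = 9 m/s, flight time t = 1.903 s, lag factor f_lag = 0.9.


drift = v_wind * lag * t = 9 * 0.9 * 1.903 = 15.4143 m ≈ 1541 cm

1541 cm


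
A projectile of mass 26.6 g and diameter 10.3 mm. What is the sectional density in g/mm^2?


SD = m/d^2 = 26.6/10.3^2 = 0.2507 g/mm^2

0.2507 g/mm^2


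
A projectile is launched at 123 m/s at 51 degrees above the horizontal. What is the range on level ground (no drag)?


R = v0^2 * sin(2*theta) / g = 123^2 * sin(2*51°) / 9.81 = 1509 m

1509 m


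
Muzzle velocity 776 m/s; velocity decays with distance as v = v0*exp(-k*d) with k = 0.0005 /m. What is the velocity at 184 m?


v = v0*exp(-k*d) = 776*exp(-0.0005*184) = 707.8 m/s

707.8 m/s


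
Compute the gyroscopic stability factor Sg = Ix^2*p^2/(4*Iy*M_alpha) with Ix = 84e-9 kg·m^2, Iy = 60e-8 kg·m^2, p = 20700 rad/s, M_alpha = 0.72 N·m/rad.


Sg = Ix^2 * p^2 / (4 * Iy * M_alpha) = (84e-9)^2 * 20700^2 / (4 * 60e-8 * 0.72) = 1.75

1.75


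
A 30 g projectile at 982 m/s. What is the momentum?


p = m*v = 0.03*982 = 29.46 kg·m/s

29.46 kg·m/s


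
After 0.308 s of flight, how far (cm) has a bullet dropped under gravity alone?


drop = 0.5*g*t^2 = 0.5*9.81*0.308^2 = 0.465308 m ≈ 46.53 cm

46.53 cm


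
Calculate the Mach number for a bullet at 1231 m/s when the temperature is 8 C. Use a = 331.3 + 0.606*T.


a = 331.3 + 0.606*(8) = 336.148 m/s
M = v/a = 1231/336.148 = 3.662

3.662


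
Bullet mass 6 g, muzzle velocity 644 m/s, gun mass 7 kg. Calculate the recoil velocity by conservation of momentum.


v_recoil = m_p * v_p / m_gun = 0.006 * 644 / 7 = 0.552 m/s

0.552 m/s


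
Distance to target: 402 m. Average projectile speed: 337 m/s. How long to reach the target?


t = d/v = 402/337 = 1.193 s

1.193 s


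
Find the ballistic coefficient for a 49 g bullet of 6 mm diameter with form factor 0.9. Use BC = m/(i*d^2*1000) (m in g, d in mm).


BC = m/(i*d^2*1000) = 49/(0.9 * 6^2 * 1000) = 0.001512

0.001512


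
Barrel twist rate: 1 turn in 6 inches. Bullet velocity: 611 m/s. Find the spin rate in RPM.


twist_m = 6*0.0254 = 0.1524 m
spin = v/twist = 611/0.1524 = 4009.186 rev/s
RPM = spin*60 = 4009.186*60 ≈ 240551 RPM

240551 RPM


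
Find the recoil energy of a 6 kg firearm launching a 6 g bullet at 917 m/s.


v_r = m_p*v_p/m_gun = 0.006*917/6 = 0.917 m/s, E_r = 0.5*m_gun*v_r^2 = 0.5*6*0.917^2 = 2.523 J

2.523 J


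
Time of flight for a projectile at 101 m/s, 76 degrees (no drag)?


T = 2*v0*sin(theta)/g = 2*101*sin(76°)/9.81 = 19.98 s

19.98 s


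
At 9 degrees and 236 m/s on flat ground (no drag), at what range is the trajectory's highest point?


R = v0^2*sin(2*theta)/g = 236^2*sin(2*9°)/9.81 = 1754.44 m
apex_dist = R/2 = 1754.44/2 = 877.2 m

877.2 m


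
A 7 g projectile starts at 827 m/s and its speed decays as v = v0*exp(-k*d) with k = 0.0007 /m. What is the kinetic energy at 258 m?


v = v0*exp(-k*d) = 827*exp(-0.0007*258) = 690.354 m/s
E = 0.5*m*v^2 = 0.5*0.007*690.354^2 = 1668 J

1668 J


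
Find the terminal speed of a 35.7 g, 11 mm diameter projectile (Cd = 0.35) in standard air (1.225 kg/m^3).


A = pi*(d/2)^2 = pi*(11/2000)^2 = 9.50332e-05 m^2
vt = sqrt(2mg/(Cd*rho*A)) = sqrt(2*0.0357*9.81/(0.35 * 1.225 * 9.50332e-05)) = 131.1 m/s

131.1 m/s


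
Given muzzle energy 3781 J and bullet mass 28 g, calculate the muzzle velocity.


v = sqrt(2*E/m) = sqrt(2*3781/0.028) = 519.7 m/s

519.7 m/s


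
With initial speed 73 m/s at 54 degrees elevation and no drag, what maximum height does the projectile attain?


H = (v0*sin(theta))^2 / (2g) = (73*sin(54°))^2 / (2*9.81) = 177.8 m

177.8 m


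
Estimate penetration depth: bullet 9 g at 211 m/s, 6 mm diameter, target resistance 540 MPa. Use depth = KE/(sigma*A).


A = pi*(d/2)^2 = pi*(6/2)^2 = 28.2743 mm^2
E = 0.5*m*v^2 = 0.5*0.009*211^2 = 200.344 J
depth = E/(sigma*A) = 200.344 J / (540 MPa * 28.2743 mm^2) = 200.344/(540 * 28.2743) m = 0.0131217 m ≈ 13.12 mm

13.12 mm


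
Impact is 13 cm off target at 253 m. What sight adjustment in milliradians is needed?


1 mrad subtends 1 cm per 10 m of range, so adj = error_cm / (dist_m / 10) = 13 / (253/10) = 0.5138 mrad

0.5138 mrad


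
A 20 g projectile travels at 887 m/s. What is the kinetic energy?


E = 0.5*m*v^2 = 0.5*0.02*887^2 = 7868 J

7868 J


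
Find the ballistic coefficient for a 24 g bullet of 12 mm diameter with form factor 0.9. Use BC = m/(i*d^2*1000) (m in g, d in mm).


BC = m/(i*d^2*1000) = 24/(0.9 * 12^2 * 1000) = 0.0001852

0.0001852


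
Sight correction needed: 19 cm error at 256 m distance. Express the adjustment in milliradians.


1 mrad subtends 1 cm per 10 m of range, so adj = error_cm / (dist_m / 10) = 19 / (256/10) = 0.7422 mrad

0.7422 mrad


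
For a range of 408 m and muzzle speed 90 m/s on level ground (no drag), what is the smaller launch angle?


sin(2*theta) = R*g/v0^2 = 408*9.81/90^2 = 0.494133, theta = arcsin(0.494133)/2 = 14.81°

14.81 degrees


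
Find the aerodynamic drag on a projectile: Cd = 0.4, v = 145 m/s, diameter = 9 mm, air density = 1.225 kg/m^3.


A = pi*(d/2)^2 = pi*(9/2000)^2 = 6.36173e-05 m^2
Fd = 0.5*Cd*rho*A*v^2 = 0.5*0.4*1.225*6.36173e-05*145^2 = 0.3277 N

0.3277 N


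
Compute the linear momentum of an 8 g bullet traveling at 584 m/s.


p = m*v = 0.008*584 = 4.672 kg·m/s

4.672 kg·m/s


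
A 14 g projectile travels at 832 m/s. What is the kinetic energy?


E = 0.5*m*v^2 = 0.5*0.014*832^2 = 4846 J

4846 J


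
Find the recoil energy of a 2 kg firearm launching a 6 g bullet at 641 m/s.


v_r = m_p*v_p/m_gun = 0.006*641/2 = 1.923 m/s, E_r = 0.5*m_gun*v_r^2 = 0.5*2*1.923^2 = 3.698 J

3.698 J


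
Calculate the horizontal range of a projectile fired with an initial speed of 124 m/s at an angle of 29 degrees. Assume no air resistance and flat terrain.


R = v0^2 * sin(2*theta) / g = 124^2 * sin(2*29°) / 9.81 = 1329 m

1329 m


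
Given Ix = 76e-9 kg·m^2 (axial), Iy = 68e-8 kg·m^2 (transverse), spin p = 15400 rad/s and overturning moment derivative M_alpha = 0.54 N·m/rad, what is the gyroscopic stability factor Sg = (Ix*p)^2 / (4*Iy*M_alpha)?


Sg = Ix^2 * p^2 / (4 * Iy * M_alpha) = (76e-9)^2 * 15400^2 / (4 * 68e-8 * 0.54) = 0.9326

0.9326


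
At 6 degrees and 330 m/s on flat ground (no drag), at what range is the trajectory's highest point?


R = v0^2*sin(2*theta)/g = 330^2*sin(2*6°)/9.81 = 2308.01 m
apex_dist = R/2 = 2308.01/2 = 1154 m

1154 m


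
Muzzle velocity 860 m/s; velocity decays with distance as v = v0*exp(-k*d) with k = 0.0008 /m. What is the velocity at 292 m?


v = v0*exp(-k*d) = 860*exp(-0.0008*292) = 680.8 m/s

680.8 m/s


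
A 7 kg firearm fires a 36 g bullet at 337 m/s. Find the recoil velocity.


v_recoil = m_p * v_p / m_gun = 0.036 * 337 / 7 = 1.733 m/s

1.733 m/s


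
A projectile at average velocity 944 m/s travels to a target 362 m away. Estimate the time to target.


t = d/v = 362/944 = 0.3835 s

0.3835 s


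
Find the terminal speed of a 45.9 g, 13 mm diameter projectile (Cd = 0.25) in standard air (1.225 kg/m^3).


A = pi*(d/2)^2 = pi*(13/2000)^2 = 1.32732e-04 m^2
vt = sqrt(2mg/(Cd*rho*A)) = sqrt(2*0.0459*9.81/(0.25 * 1.225 * 1.32732e-04)) = 148.8 m/s

148.8 m/s


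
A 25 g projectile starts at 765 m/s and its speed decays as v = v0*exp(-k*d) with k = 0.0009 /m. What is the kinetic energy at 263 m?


v = v0*exp(-k*d) = 765*exp(-0.0009*263) = 603.759 m/s
E = 0.5*m*v^2 = 0.5*0.025*603.759^2 = 4557 J

4557 J


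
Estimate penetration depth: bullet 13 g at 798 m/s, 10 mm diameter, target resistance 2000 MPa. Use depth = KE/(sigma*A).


A = pi*(d/2)^2 = pi*(10/2)^2 = 78.5398 mm^2
E = 0.5*m*v^2 = 0.5*0.013*798^2 = 4139.23 J
depth = E/(sigma*A) = 4139.23 J / (2000 MPa * 78.5398 mm^2) = 4139.23/(2000 * 78.5398) m = 0.0263511 m ≈ 26.35 mm

26.35 mm


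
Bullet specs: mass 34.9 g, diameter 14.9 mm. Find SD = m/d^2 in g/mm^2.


SD = m/d^2 = 34.9/14.9^2 = 0.1572 g/mm^2

0.1572 g/mm^2


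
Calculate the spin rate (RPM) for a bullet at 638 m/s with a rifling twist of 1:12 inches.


twist_m = 12*0.0254 = 0.3048 m
spin = v/twist = 638/0.3048 = 2093.176 rev/s
RPM = spin*60 = 2093.176*60 ≈ 125591 RPM

125591 RPM


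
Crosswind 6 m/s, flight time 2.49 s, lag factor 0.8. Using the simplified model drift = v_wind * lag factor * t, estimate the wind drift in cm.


drift = v_wind * lag * t = 6 * 0.8 * 2.49 = 11.952 m ≈ 1195 cm

1195 cm


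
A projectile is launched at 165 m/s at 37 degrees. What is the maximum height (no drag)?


H = (v0*sin(theta))^2 / (2g) = (165*sin(37°))^2 / (2*9.81) = 502.6 m

502.6 m


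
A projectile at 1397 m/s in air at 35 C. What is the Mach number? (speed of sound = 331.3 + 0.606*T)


a = 331.3 + 0.606*(35) = 352.51 m/s
M = v/a = 1397/352.51 = 3.963

3.963


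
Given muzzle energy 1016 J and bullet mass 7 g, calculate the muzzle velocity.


v = sqrt(2*E/m) = sqrt(2*1016/0.007) = 538.8 m/s

538.8 m/s


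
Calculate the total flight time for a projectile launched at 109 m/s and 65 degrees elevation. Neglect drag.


T = 2*v0*sin(theta)/g = 2*109*sin(65°)/9.81 = 20.14 s

20.14 s


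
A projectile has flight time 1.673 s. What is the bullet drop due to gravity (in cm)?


drop = 0.5*g*t^2 = 0.5*9.81*1.673^2 = 13.7287 m ≈ 1373 cm

1373 cm


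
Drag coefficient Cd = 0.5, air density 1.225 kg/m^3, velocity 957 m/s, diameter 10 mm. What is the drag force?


A = pi*(d/2)^2 = pi*(10/2000)^2 = 7.85398e-05 m^2
Fd = 0.5*Cd*rho*A*v^2 = 0.5*0.5*1.225*7.85398e-05*957^2 = 22.03 N

22.03 N


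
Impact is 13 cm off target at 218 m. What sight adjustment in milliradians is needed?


1 mrad subtends 1 cm per 10 m of range, so adj = error_cm / (dist_m / 10) = 13 / (218/10) = 0.5963 mrad

0.5963 mrad


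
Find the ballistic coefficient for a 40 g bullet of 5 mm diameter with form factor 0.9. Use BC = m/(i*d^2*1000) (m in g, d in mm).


BC = m/(i*d^2*1000) = 40/(0.9 * 5^2 * 1000) = 0.001778

0.001778


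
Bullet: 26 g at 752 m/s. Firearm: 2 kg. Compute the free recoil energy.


v_r = m_p*v_p/m_gun = 0.026*752/2 = 9.776 m/s, E_r = 0.5*m_gun*v_r^2 = 0.5*2*9.776^2 = 95.57 J

95.57 J


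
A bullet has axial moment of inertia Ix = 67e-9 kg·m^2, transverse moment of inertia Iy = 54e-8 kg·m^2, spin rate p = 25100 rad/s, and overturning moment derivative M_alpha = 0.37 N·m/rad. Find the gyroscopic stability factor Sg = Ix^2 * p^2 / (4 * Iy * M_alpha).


Sg = Ix^2 * p^2 / (4 * Iy * M_alpha) = (67e-9)^2 * 25100^2 / (4 * 54e-8 * 0.37) = 3.539

3.539


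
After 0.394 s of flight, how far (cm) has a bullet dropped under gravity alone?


drop = 0.5*g*t^2 = 0.5*9.81*0.394^2 = 0.761433 m ≈ 76.14 cm

76.14 cm


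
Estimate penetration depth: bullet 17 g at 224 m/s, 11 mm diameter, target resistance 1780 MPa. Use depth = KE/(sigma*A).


A = pi*(d/2)^2 = pi*(11/2)^2 = 95.0332 mm^2
E = 0.5*m*v^2 = 0.5*0.017*224^2 = 426.496 J
depth = E/(sigma*A) = 426.496 J / (1780 MPa * 95.0332 mm^2) = 426.496/(1780 * 95.0332) m = 0.00252127 m ≈ 2.521 mm

2.521 mm


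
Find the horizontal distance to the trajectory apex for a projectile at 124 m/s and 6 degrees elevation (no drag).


R = v0^2*sin(2*theta)/g = 124^2*sin(2*6°)/9.81 = 325.877 m
apex_dist = R/2 = 325.877/2 = 162.9 m

162.9 m


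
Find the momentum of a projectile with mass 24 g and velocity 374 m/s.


p = m*v = 0.024*374 = 8.976 kg·m/s

8.976 kg·m/s


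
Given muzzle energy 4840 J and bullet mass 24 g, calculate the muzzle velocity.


v = sqrt(2*E/m) = sqrt(2*4840/0.024) = 635.1 m/s

635.1 m/s


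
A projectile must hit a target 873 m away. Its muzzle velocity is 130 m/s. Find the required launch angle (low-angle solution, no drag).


sin(2*theta) = R*g/v0^2 = 873*9.81/130^2 = 0.506753, theta = arcsin(0.506753)/2 = 15.22°

15.22 degrees


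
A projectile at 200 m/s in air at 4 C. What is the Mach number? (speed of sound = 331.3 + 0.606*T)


a = 331.3 + 0.606*(4) = 333.724 m/s
M = v/a = 200/333.724 = 0.5993

0.5993


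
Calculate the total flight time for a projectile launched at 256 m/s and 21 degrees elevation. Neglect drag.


T = 2*v0*sin(theta)/g = 2*256*sin(21°)/9.81 = 18.7 s

18.7 s


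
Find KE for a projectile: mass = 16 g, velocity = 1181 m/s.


E = 0.5*m*v^2 = 0.5*0.016*1181^2 = 11158 J

11158 J


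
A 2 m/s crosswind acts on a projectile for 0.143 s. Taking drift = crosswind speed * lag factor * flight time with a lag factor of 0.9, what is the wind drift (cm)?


drift = v_wind * lag * t = 2 * 0.9 * 0.143 = 0.2574 m ≈ 25.74 cm

25.74 cm


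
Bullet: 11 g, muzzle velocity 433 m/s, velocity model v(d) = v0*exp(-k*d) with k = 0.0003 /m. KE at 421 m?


v = v0*exp(-k*d) = 433*exp(-0.0003*421) = 381.625 m/s
E = 0.5*m*v^2 = 0.5*0.011*381.625^2 = 801 J

801 J


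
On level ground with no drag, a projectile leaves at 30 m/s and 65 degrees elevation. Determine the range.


R = v0^2 * sin(2*theta) / g = 30^2 * sin(2*65°) / 9.81 = 70.28 m

70.28 m


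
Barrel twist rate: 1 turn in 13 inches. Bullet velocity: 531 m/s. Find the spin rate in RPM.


twist_m = 13*0.0254 = 0.3302 m
spin = v/twist = 531/0.3302 = 1608.116 rev/s
RPM = spin*60 = 1608.116*60 ≈ 96487 RPM

96487 RPM


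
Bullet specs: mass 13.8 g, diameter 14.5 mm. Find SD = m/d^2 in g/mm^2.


SD = m/d^2 = 13.8/14.5^2 = 0.06564 g/mm^2

0.06564 g/mm^2


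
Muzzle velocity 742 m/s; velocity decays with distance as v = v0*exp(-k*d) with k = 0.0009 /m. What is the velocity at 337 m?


v = v0*exp(-k*d) = 742*exp(-0.0009*337) = 547.9 m/s

547.9 m/s


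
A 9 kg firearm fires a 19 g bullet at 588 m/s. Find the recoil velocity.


v_recoil = m_p * v_p / m_gun = 0.019 * 588 / 9 = 1.241 m/s

1.241 m/s


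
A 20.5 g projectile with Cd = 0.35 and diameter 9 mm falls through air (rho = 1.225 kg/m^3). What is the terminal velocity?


A = pi*(d/2)^2 = pi*(9/2000)^2 = 6.36173e-05 m^2
vt = sqrt(2mg/(Cd*rho*A)) = sqrt(2*0.0205*9.81/(0.35 * 1.225 * 6.36173e-05)) = 121.4 m/s

121.4 m/s


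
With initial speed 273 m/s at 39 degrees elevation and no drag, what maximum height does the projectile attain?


H = (v0*sin(theta))^2 / (2g) = (273*sin(39°))^2 / (2*9.81) = 1504 m

1504 m


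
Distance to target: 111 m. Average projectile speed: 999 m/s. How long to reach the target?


t = d/v = 111/999 = 0.1111 s

0.1111 s


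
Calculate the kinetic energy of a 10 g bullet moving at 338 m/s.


E = 0.5*m*v^2 = 0.5*0.01*338^2 = 571.2 J

571.2 J


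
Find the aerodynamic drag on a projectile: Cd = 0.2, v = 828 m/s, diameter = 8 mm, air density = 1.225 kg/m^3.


A = pi*(d/2)^2 = pi*(8/2000)^2 = 5.02655e-05 m^2
Fd = 0.5*Cd*rho*A*v^2 = 0.5*0.2*1.225*5.02655e-05*828^2 = 4.221 N

4.221 N


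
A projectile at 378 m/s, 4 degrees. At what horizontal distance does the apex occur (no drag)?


R = v0^2*sin(2*theta)/g = 378^2*sin(2*4°)/9.81 = 2027.08 m
apex_dist = R/2 = 2027.08/2 = 1014 m

1014 m


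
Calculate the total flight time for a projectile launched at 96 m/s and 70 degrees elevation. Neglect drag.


T = 2*v0*sin(theta)/g = 2*96*sin(70°)/9.81 = 18.39 s

18.39 s


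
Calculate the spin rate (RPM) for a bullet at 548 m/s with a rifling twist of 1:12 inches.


twist_m = 12*0.0254 = 0.3048 m
spin = v/twist = 548/0.3048 = 1797.9 rev/s
RPM = spin*60 = 1797.9*60 ≈ 107874 RPM

107874 RPM


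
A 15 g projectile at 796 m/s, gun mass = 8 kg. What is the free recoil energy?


v_r = m_p*v_p/m_gun = 0.015*796/8 = 1.4925 m/s, E_r = 0.5*m_gun*v_r^2 = 0.5*8*1.4925^2 = 8.91 J

8.91 J


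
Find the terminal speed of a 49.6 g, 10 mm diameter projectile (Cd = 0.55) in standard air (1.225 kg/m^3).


A = pi*(d/2)^2 = pi*(10/2000)^2 = 7.85398e-05 m^2
vt = sqrt(2mg/(Cd*rho*A)) = sqrt(2*0.0496*9.81/(0.55 * 1.225 * 7.85398e-05)) = 135.6 m/s

135.6 m/s


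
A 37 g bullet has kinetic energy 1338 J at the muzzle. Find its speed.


v = sqrt(2*E/m) = sqrt(2*1338/0.037) = 268.9 m/s

268.9 m/s


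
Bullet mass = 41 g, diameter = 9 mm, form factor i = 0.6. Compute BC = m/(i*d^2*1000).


BC = m/(i*d^2*1000) = 41/(0.6 * 9^2 * 1000) = 0.0008436

0.0008436


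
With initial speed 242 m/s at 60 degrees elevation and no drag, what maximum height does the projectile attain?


H = (v0*sin(theta))^2 / (2g) = (242*sin(60°))^2 / (2*9.81) = 2239 m

2239 m


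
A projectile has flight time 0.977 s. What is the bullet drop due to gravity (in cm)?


drop = 0.5*g*t^2 = 0.5*9.81*0.977^2 = 4.68196 m ≈ 468.2 cm

468.2 cm


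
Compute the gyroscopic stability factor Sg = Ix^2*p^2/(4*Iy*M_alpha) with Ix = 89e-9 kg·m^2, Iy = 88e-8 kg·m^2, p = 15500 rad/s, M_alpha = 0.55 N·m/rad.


Sg = Ix^2 * p^2 / (4 * Iy * M_alpha) = (89e-9)^2 * 15500^2 / (4 * 88e-8 * 0.55) = 0.983

0.983


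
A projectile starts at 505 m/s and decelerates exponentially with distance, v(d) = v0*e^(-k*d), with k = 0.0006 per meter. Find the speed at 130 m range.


v = v0*exp(-k*d) = 505*exp(-0.0006*130) = 467.1 m/s

467.1 m/s


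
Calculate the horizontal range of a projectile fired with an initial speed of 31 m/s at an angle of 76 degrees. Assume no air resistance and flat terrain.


R = v0^2 * sin(2*theta) / g = 31^2 * sin(2*76°) / 9.81 = 45.99 m

45.99 m


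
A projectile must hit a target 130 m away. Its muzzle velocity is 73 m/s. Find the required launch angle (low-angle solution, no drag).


sin(2*theta) = R*g/v0^2 = 130*9.81/73^2 = 0.239313, theta = arcsin(0.239313)/2 = 6.923°

6.923 degrees


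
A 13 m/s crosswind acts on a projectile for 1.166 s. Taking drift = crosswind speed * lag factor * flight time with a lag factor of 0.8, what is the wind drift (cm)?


drift = v_wind * lag * t = 13 * 0.8 * 1.166 = 12.1264 m ≈ 1213 cm

1213 cm


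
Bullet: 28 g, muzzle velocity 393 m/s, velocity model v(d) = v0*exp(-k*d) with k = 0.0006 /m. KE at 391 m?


v = v0*exp(-k*d) = 393*exp(-0.0006*391) = 310.819 m/s
E = 0.5*m*v^2 = 0.5*0.028*310.819^2 = 1353 J

1353 J


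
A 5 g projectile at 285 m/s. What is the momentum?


p = m*v = 0.005*285 = 1.425 kg·m/s

1.425 kg·m/s


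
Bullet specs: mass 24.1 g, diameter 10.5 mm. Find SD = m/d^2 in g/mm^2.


SD = m/d^2 = 24.1/10.5^2 = 0.2186 g/mm^2

0.2186 g/mm^2


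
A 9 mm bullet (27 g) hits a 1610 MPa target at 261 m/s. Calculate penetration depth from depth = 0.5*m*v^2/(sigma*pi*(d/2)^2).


A = pi*(d/2)^2 = pi*(9/2)^2 = 63.6173 mm^2
E = 0.5*m*v^2 = 0.5*0.027*261^2 = 919.634 J
depth = E/(sigma*A) = 919.634 J / (1610 MPa * 63.6173 mm^2) = 919.634/(1610 * 63.6173) m = 0.00897871 m ≈ 8.979 mm

8.979 mm


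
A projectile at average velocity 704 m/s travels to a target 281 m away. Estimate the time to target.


t = d/v = 281/704 = 0.3991 s

0.3991 s


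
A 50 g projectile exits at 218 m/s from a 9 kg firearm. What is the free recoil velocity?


v_recoil = m_p * v_p / m_gun = 0.05 * 218 / 9 = 1.211 m/s

1.211 m/s


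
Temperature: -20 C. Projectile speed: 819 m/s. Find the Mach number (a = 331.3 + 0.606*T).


a = 331.3 + 0.606*(-20) = 319.18 m/s
M = v/a = 819/319.18 = 2.566

2.566


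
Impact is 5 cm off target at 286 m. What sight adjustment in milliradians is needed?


1 mrad subtends 1 cm per 10 m of range, so adj = error_cm / (dist_m / 10) = 5 / (286/10) = 0.1748 mrad

0.1748 mrad


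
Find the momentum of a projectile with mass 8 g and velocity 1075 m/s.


p = m*v = 0.008*1075 = 8.6 kg·m/s

8.6 kg·m/s


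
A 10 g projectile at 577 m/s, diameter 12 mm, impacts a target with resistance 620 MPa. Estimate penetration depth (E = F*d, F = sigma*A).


A = pi*(d/2)^2 = pi*(12/2)^2 = 113.097 mm^2
E = 0.5*m*v^2 = 0.5*0.01*577^2 = 1664.64 J
depth = E/(sigma*A) = 1664.64 J / (620 MPa * 113.097 mm^2) = 1664.64/(620 * 113.097) m = 0.0237398 m ≈ 23.74 mm

23.74 mm


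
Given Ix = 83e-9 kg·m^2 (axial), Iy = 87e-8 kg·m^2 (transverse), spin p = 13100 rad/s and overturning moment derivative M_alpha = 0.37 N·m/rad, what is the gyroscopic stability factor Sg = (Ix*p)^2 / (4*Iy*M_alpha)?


Sg = Ix^2 * p^2 / (4 * Iy * M_alpha) = (83e-9)^2 * 13100^2 / (4 * 87e-8 * 0.37) = 0.9182

0.9182


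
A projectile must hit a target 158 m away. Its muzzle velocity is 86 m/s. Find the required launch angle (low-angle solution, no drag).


sin(2*theta) = R*g/v0^2 = 158*9.81/86^2 = 0.20957, theta = arcsin(0.20957)/2 = 6.049°

6.049 degrees


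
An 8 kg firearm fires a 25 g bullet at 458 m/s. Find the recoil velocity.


v_recoil = m_p * v_p / m_gun = 0.025 * 458 / 8 = 1.431 m/s

1.431 m/s


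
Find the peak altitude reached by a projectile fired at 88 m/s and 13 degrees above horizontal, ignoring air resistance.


H = (v0*sin(theta))^2 / (2g) = (88*sin(13°))^2 / (2*9.81) = 19.97 m

19.97 m


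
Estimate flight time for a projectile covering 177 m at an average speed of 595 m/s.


t = d/v = 177/595 = 0.2975 s

0.2975 s


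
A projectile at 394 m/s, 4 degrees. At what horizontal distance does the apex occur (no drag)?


R = v0^2*sin(2*theta)/g = 394^2*sin(2*4°)/9.81 = 2202.31 m
apex_dist = R/2 = 2202.31/2 = 1101 m

1101 m


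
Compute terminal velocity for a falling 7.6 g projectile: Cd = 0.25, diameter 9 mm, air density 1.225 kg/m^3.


A = pi*(d/2)^2 = pi*(9/2000)^2 = 6.36173e-05 m^2
vt = sqrt(2mg/(Cd*rho*A)) = sqrt(2*0.0076*9.81/(0.25 * 1.225 * 6.36173e-05)) = 87.48 m/s

87.48 m/s


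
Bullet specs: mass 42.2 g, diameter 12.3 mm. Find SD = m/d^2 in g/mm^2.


SD = m/d^2 = 42.2/12.3^2 = 0.2789 g/mm^2

0.2789 g/mm^2


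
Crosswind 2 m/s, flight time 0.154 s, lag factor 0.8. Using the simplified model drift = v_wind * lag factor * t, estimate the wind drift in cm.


drift = v_wind * lag * t = 2 * 0.8 * 0.154 = 0.2464 m ≈ 24.64 cm

24.64 cm


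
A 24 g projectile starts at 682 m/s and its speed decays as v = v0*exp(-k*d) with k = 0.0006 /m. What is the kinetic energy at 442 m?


v = v0*exp(-k*d) = 682*exp(-0.0006*442) = 523.13 m/s
E = 0.5*m*v^2 = 0.5*0.024*523.13^2 = 3284 J

3284 J


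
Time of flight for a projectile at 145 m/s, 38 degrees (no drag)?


T = 2*v0*sin(theta)/g = 2*145*sin(38°)/9.81 = 18.2 s

18.2 s


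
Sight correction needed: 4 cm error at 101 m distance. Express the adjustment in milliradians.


1 mrad subtends 1 cm per 10 m of range, so adj = error_cm / (dist_m / 10) = 4 / (101/10) = 0.396 mrad

0.396 mrad


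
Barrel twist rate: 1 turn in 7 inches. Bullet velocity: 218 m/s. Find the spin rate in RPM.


twist_m = 7*0.0254 = 0.1778 m
spin = v/twist = 218/0.1778 = 1226.097 rev/s
RPM = spin*60 = 1226.097*60 ≈ 73566 RPM

73566 RPM


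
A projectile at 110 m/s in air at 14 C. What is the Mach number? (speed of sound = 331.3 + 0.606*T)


a = 331.3 + 0.606*(14) = 339.784 m/s
M = v/a = 110/339.784 = 0.3237

0.3237


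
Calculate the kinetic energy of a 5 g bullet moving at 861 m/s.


E = 0.5*m*v^2 = 0.5*0.005*861^2 = 1853 J

1853 J


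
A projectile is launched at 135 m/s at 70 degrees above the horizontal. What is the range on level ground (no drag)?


R = v0^2 * sin(2*theta) / g = 135^2 * sin(2*70°) / 9.81 = 1194 m

1194 m


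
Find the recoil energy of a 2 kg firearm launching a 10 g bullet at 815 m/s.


v_r = m_p*v_p/m_gun = 0.01*815/2 = 4.075 m/s, E_r = 0.5*m_gun*v_r^2 = 0.5*2*4.075^2 = 16.61 J

16.61 J


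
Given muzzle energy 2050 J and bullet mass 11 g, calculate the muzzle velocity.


v = sqrt(2*E/m) = sqrt(2*2050/0.011) = 610.5 m/s

610.5 m/s


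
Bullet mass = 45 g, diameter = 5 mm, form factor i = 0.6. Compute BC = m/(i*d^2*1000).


BC = m/(i*d^2*1000) = 45/(0.6 * 5^2 * 1000) = 0.003

0.003


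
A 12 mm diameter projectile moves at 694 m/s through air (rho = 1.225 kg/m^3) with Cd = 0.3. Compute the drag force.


A = pi*(d/2)^2 = pi*(12/2000)^2 = 1.13097e-04 m^2
Fd = 0.5*Cd*rho*A*v^2 = 0.5*0.3*1.225*1.13097e-04*694^2 = 10.01 N

10.01 N


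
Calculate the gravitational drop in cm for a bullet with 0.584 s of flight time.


drop = 0.5*g*t^2 = 0.5*9.81*0.584^2 = 1.67288 m ≈ 167.3 cm

167.3 cm


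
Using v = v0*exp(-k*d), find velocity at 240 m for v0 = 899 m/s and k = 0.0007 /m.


v = v0*exp(-k*d) = 899*exp(-0.0007*240) = 760 m/s

760 m/s


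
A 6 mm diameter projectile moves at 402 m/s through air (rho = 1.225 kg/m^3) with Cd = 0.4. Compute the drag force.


A = pi*(d/2)^2 = pi*(6/2000)^2 = 2.82743e-05 m^2
Fd = 0.5*Cd*rho*A*v^2 = 0.5*0.4*1.225*2.82743e-05*402^2 = 1.119 N

1.119 N


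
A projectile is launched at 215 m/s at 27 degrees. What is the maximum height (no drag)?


H = (v0*sin(theta))^2 / (2g) = (215*sin(27°))^2 / (2*9.81) = 485.6 m

485.6 m


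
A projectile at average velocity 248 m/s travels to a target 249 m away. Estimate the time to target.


t = d/v = 249/248 = 1.004 s

1.004 s


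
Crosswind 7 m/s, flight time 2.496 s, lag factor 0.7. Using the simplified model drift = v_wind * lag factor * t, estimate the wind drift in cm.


drift = v_wind * lag * t = 7 * 0.7 * 2.496 = 12.2304 m ≈ 1223 cm

1223 cm


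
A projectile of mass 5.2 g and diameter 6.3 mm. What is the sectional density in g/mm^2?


SD = m/d^2 = 5.2/6.3^2 = 0.131 g/mm^2

0.131 g/mm^2


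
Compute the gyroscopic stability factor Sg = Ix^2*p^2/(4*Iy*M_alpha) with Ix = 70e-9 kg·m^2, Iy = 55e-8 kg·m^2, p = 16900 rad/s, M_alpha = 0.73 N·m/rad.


Sg = Ix^2 * p^2 / (4 * Iy * M_alpha) = (70e-9)^2 * 16900^2 / (4 * 55e-8 * 0.73) = 0.8714

0.8714


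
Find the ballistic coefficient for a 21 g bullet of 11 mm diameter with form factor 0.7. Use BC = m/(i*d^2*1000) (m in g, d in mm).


BC = m/(i*d^2*1000) = 21/(0.7 * 11^2 * 1000) = 0.0002479

0.0002479


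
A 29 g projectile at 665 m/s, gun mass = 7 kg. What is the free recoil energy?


v_r = m_p*v_p/m_gun = 0.029*665/7 = 2.755 m/s, E_r = 0.5*m_gun*v_r^2 = 0.5*7*2.755^2 = 26.57 J

26.57 J


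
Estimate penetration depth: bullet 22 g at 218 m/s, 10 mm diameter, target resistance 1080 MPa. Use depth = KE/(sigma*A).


A = pi*(d/2)^2 = pi*(10/2)^2 = 78.5398 mm^2
E = 0.5*m*v^2 = 0.5*0.022*218^2 = 522.764 J
depth = E/(sigma*A) = 522.764 J / (1080 MPa * 78.5398 mm^2) = 522.764/(1080 * 78.5398) m = 0.006163 m ≈ 6.163 mm

6.163 mm


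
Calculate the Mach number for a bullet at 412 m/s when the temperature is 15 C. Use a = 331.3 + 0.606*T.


a = 331.3 + 0.606*(15) = 340.39 m/s
M = v/a = 412/340.39 = 1.21

1.21


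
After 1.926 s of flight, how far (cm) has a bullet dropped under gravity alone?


drop = 0.5*g*t^2 = 0.5*9.81*1.926^2 = 18.195 m ≈ 1819 cm

1819 cm


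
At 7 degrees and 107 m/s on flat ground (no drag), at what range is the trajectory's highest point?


R = v0^2*sin(2*theta)/g = 107^2*sin(2*7°)/9.81 = 282.341 m
apex_dist = R/2 = 282.341/2 = 141.2 m

141.2 m


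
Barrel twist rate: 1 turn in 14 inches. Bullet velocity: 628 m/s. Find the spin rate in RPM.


twist_m = 14*0.0254 = 0.3556 m
spin = v/twist = 628/0.3556 = 1766.029 rev/s
RPM = spin*60 = 1766.029*60 ≈ 105962 RPM

105962 RPM


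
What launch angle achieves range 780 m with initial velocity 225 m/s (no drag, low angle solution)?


sin(2*theta) = R*g/v0^2 = 780*9.81/225^2 = 0.151147, theta = arcsin(0.151147)/2 = 4.347°

4.347 degrees


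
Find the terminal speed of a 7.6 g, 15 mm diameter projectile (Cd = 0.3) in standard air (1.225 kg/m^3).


A = pi*(d/2)^2 = pi*(15/2000)^2 = 1.76715e-04 m^2
vt = sqrt(2mg/(Cd*rho*A)) = sqrt(2*0.0076*9.81/(0.3 * 1.225 * 1.76715e-04)) = 47.92 m/s

47.92 m/s


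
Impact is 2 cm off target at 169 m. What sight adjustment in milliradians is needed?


1 mrad subtends 1 cm per 10 m of range, so adj = error_cm / (dist_m / 10) = 2 / (169/10) = 0.1183 mrad

0.1183 mrad


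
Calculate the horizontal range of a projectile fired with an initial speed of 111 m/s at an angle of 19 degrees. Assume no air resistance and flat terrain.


R = v0^2 * sin(2*theta) / g = 111^2 * sin(2*19°) / 9.81 = 773.2 m

773.2 m


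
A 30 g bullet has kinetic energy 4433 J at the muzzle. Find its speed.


v = sqrt(2*E/m) = sqrt(2*4433/0.03) = 543.6 m/s

543.6 m/s


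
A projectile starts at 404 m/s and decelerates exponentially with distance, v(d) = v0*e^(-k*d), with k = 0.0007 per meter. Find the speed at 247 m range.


v = v0*exp(-k*d) = 404*exp(-0.0007*247) = 339.9 m/s

339.9 m/s


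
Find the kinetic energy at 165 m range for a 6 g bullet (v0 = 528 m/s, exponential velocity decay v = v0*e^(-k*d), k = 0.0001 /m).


v = v0*exp(-k*d) = 528*exp(-0.0001*165) = 519.359 m/s
E = 0.5*m*v^2 = 0.5*0.006*519.359^2 = 809.2 J

809.2 J


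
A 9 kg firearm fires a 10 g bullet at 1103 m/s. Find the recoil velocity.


v_recoil = m_p * v_p / m_gun = 0.01 * 1103 / 9 = 1.226 m/s

1.226 m/s


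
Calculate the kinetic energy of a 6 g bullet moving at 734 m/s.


E = 0.5*m*v^2 = 0.5*0.006*734^2 = 1616 J

1616 J


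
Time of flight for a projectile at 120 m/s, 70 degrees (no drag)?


T = 2*v0*sin(theta)/g = 2*120*sin(70°)/9.81 = 22.99 s

22.99 s


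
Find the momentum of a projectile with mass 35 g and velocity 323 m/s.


p = m*v = 0.035*323 = 11.31 kg·m/s

11.31 kg·m/s


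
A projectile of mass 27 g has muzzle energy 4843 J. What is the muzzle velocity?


v = sqrt(2*E/m) = sqrt(2*4843/0.027) = 598.9 m/s

598.9 m/s


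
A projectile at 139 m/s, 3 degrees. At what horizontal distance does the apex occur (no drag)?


R = v0^2*sin(2*theta)/g = 139^2*sin(2*3°)/9.81 = 205.871 m
apex_dist = R/2 = 205.871/2 = 102.9 m

102.9 m


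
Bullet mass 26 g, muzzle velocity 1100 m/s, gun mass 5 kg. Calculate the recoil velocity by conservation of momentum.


v_recoil = m_p * v_p / m_gun = 0.026 * 1100 / 5 = 5.72 m/s

5.72 m/s


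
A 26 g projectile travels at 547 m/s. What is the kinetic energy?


E = 0.5*m*v^2 = 0.5*0.026*547^2 = 3890 J

3890 J


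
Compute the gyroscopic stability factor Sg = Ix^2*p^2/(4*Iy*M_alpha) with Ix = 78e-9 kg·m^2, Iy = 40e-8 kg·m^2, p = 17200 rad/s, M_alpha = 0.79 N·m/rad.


Sg = Ix^2 * p^2 / (4 * Iy * M_alpha) = (78e-9)^2 * 17200^2 / (4 * 40e-8 * 0.79) = 1.424

1.424


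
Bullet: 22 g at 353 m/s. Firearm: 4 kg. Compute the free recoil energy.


v_r = m_p*v_p/m_gun = 0.022*353/4 = 1.9415 m/s, E_r = 0.5*m_gun*v_r^2 = 0.5*4*1.9415^2 = 7.539 J

7.539 J


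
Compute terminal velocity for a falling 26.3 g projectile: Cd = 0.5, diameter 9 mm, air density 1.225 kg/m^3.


A = pi*(d/2)^2 = pi*(9/2000)^2 = 6.36173e-05 m^2
vt = sqrt(2mg/(Cd*rho*A)) = sqrt(2*0.0263*9.81/(0.5 * 1.225 * 6.36173e-05)) = 115.1 m/s

115.1 m/s


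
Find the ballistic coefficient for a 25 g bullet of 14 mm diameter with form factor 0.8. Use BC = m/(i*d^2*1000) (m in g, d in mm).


BC = m/(i*d^2*1000) = 25/(0.8 * 14^2 * 1000) = 0.0001594

0.0001594


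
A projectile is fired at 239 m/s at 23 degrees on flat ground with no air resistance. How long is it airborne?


T = 2*v0*sin(theta)/g = 2*239*sin(23°)/9.81 = 19.04 s

19.04 s


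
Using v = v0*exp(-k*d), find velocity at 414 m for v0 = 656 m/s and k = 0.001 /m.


v = v0*exp(-k*d) = 656*exp(-0.001*414) = 433.6 m/s

433.6 m/s


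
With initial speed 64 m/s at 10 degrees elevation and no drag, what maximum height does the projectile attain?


H = (v0*sin(theta))^2 / (2g) = (64*sin(10°))^2 / (2*9.81) = 6.295 m

6.295 m


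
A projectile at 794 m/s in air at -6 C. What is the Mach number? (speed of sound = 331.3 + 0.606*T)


a = 331.3 + 0.606*(-6) = 327.664 m/s
M = v/a = 794/327.664 = 2.423

2.423


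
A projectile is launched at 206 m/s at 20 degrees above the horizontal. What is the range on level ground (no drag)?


R = v0^2 * sin(2*theta) / g = 206^2 * sin(2*20°) / 9.81 = 2781 m

2781 m


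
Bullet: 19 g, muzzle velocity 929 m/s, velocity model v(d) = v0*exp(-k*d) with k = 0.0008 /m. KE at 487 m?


v = v0*exp(-k*d) = 929*exp(-0.0008*487) = 629.237 m/s
E = 0.5*m*v^2 = 0.5*0.019*629.237^2 = 3761 J

3761 J


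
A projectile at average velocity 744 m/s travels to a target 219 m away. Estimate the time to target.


t = d/v = 219/744 = 0.2944 s

0.2944 s


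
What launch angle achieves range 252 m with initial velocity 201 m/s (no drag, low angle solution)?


sin(2*theta) = R*g/v0^2 = 252*9.81/201^2 = 0.0611896, theta = arcsin(0.0611896)/2 = 1.754°

1.754 degrees


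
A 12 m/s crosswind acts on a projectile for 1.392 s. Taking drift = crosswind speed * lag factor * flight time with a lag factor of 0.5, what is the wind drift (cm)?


drift = v_wind * lag * t = 12 * 0.5 * 1.392 = 8.352 m ≈ 835.2 cm

835.2 cm


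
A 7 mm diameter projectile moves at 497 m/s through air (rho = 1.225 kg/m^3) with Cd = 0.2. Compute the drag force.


A = pi*(d/2)^2 = pi*(7/2000)^2 = 3.84845e-05 m^2
Fd = 0.5*Cd*rho*A*v^2 = 0.5*0.2*1.225*3.84845e-05*497^2 = 1.164 N

1.164 N


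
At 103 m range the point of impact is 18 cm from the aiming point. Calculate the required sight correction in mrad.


1 mrad subtends 1 cm per 10 m of range, so adj = error_cm / (dist_m / 10) = 18 / (103/10) = 1.748 mrad

1.748 mrad


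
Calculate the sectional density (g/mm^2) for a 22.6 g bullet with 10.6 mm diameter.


SD = m/d^2 = 22.6/10.6^2 = 0.2011 g/mm^2

0.2011 g/mm^2


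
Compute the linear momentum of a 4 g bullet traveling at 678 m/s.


p = m*v = 0.004*678 = 2.712 kg·m/s

2.712 kg·m/s


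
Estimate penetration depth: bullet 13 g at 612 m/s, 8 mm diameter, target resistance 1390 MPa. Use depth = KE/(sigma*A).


A = pi*(d/2)^2 = pi*(8/2)^2 = 50.2655 mm^2
E = 0.5*m*v^2 = 0.5*0.013*612^2 = 2434.54 J
depth = E/(sigma*A) = 2434.54 J / (1390 MPa * 50.2655 mm^2) = 2434.54/(1390 * 50.2655) m = 0.0348443 m ≈ 34.84 mm

34.84 mm


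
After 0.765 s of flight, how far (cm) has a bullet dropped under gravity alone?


drop = 0.5*g*t^2 = 0.5*9.81*0.765^2 = 2.87053 m ≈ 287.1 cm

287.1 cm


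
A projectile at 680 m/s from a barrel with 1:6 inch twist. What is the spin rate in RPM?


twist_m = 6*0.0254 = 0.1524 m
spin = v/twist = 680/0.1524 = 4461.942 rev/s
RPM = spin*60 = 4461.942*60 ≈ 267717 RPM

267717 RPM
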